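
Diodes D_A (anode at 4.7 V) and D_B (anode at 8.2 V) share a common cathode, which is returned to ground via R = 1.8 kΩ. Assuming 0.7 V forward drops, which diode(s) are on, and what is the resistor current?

Assume both conduct. Then node N would need to be at both 4.7−0.7 = 4 V and 8.2−0.7 = 7.5 V, which is impossible.
Assume only D_B conducts: V_N = 8.2 − 0.7 = 7.5 V, so I_R = 7.5/1.8 = 4.17 mA.
Check D_A: its anode-to-cathode voltage is 4.7 − 7.5 = -2.8 V < 0.7 V, so it is off. The assumption is consistent.

Only D_B conducts; I_R ≈ 4.2 mA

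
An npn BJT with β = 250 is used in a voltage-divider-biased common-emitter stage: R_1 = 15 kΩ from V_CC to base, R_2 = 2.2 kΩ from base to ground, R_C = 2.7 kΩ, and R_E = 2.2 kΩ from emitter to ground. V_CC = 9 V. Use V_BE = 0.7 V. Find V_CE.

V_CE ≈ 8 V

Thevenize the base divider: V_Th = V_CC·R_2/(R_1+R_2) = 9×2.2/17.2 = 1.15 V, R_Th = R_1‖R_2 = 1.92 kΩ.
Base-emitter loop: V_Th = I_B·R_Th + V_BE + (β+1)I_B·R_E, so I_B = (1.15 − 0.7) / (1.92 + 251×2.2) = 0.000814 mA.
I_C = β·I_B = 250×0.000814 = 0.204 mA, and I_E = (β+1)I_B = 0.204 mA.
V_CE = V_CC − I_C·R_C − I_E·R_E = 9 − 0.204×2.7 − 0.204×2.2 = 8 V.
V_CE = 8 V > 0.2 V confirms active-region operation.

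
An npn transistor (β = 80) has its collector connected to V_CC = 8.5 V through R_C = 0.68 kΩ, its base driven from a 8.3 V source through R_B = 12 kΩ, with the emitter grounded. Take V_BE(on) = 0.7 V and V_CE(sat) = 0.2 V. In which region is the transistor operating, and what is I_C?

saturation; I_C ≈ 12 mA

Assume active: I_B = (8.3 − 0.7)/12 = 0.633 mA, giving I_C = β·I_B = 50.7 mA.
But then V_CE = 8.5 − 50.7×0.68 = -26 V < V_CE(sat) = 0.2 V — impossible in the active region.
So the transistor is saturated. With V_CE = 0.2 V, I_C = (V_CC − 0.2)/R_C = 8.3/0.68 = 12.2 mA.
Check: β·I_B = 50.7 mA > I_C = 12.2 mA, confirming saturation.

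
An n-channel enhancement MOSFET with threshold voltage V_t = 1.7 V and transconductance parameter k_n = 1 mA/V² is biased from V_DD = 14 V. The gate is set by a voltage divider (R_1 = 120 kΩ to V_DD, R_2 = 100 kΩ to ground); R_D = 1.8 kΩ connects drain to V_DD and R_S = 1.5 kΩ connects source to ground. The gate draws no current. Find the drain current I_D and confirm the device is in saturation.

I_D ≈ 1.8 mA

V_G = V_DD·R_2/(R_1+R_2) = 14×100/220 = 6.36 V.
Assume saturation: I_D = (k_n/2)(V_GS − V_t)² with V_GS = V_G − I_D·R_S = 6.36 − 1.5·I_D.
Substituting gives 1.12·I_D² − 8·I_D + 10.9 = 0, with roots I_D = 1.83 or 5.27 mA.
The root I_D = 5.27 mA gives V_GS = -1.55 V ≤ V_t, so take I_D = 1.83 mA.
Then V_GS = 3.61 V and V_DS = V_DD − I_D(R_D+R_S) = 14 − 1.83×3.3 = 7.95 V.
Saturation requires V_DS ≥ V_GS − V_t = 1.91 V; 7.95 ≥ 1.91 ✓.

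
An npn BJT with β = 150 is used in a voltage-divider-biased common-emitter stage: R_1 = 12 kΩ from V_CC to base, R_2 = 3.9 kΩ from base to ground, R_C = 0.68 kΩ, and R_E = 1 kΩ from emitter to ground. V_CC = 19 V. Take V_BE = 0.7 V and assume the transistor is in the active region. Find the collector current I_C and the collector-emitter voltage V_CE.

Thevenize the base divider: V_Th = V_CC·R_2/(R_1+R_2) = 19×3.9/15.9 = 4.66 V, R_Th = R_1‖R_2 = 2.94 kΩ.
Base-emitter loop: V_Th = I_B·R_Th + V_BE + (β+1)I_B·R_E, so I_B = (4.66 − 0.7) / (2.94 + 151×1) = 0.0257 mA.
I_C = β·I_B = 150×0.0257 = 3.86 mA, and I_E = (β+1)I_B = 3.88 mA.
V_CE = V_CC − I_C·R_C − I_E·R_E = 19 − 3.86×0.68 − 3.88×1 = 12.5 V.
V_CE = 12.5 V > 0.2 V confirms active-region operation.

I_C ≈ 3.9 mA, V_CE ≈ 12 V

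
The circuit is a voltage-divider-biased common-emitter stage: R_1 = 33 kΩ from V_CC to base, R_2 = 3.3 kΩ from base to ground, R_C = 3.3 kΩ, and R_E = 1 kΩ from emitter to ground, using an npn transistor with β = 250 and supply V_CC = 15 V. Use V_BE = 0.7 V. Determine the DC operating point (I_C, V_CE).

I_C ≈ 0.65 mA, V_CE ≈ 12 V

Thevenize the base divider: V_Th = V_CC·R_2/(R_1+R_2) = 15×3.3/36.3 = 1.36 V, R_Th = R_1‖R_2 = 3 kΩ.
Base-emitter loop: V_Th = I_B·R_Th + V_BE + (β+1)I_B·R_E, so I_B = (1.36 − 0.7) / (3 + 251×1) = 0.00261 mA.
I_C = β·I_B = 250×0.00261 = 0.653 mA, and I_E = (β+1)I_B = 0.656 mA.
V_CE = V_CC − I_C·R_C − I_E·R_E = 15 − 0.653×3.3 − 0.656×1 = 12.2 V.
V_CE = 12.2 V > 0.2 V confirms active-region operation.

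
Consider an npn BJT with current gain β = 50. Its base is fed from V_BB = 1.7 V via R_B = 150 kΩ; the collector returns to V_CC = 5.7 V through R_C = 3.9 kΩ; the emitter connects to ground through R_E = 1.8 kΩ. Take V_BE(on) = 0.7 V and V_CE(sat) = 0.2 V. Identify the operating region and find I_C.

active; I_C ≈ 0.21 mA

Assume active. Base-emitter loop: I_B = (V_BB − V_BE)/(R_B + (β+1)R_E) = (1.7 − 0.7)/(150 + 51×1.8) = 0.00414 mA.
I_C = β·I_B = 50×0.00414 = 0.207 mA.
V_CE = V_CC − I_C·R_C − I_E·R_E = 5.7 − 0.207×3.9 − 0.211×1.8 = 4.51 V > V_CE(sat), so the active-region assumption holds.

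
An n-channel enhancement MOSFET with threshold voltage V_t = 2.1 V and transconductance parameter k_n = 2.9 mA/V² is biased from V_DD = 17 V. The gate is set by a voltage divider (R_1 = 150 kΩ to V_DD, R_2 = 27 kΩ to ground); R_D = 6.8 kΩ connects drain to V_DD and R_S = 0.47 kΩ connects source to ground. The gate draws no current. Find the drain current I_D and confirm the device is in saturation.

V_G = V_DD·R_2/(R_1+R_2) = 17×27/177 = 2.59 V.
Assume saturation: I_D = (k_n/2)(V_GS − V_t)² with V_GS = V_G − I_D·R_S = 2.59 − 0.47·I_D.
Substituting gives 0.32·I_D² − 1.67·I_D + 0.353 = 0, with roots I_D = 0.22 or 5 mA.
The root I_D = 5 mA gives V_GS = 0.243 V ≤ V_t, so take I_D = 0.22 mA.
Then V_GS = 2.49 V and V_DS = V_DD − I_D(R_D+R_S) = 17 − 0.22×7.27 = 15.4 V.
Saturation requires V_DS ≥ V_GS − V_t = 0.39 V; 15.4 ≥ 0.39 ✓.

I_D ≈ 0.22 mA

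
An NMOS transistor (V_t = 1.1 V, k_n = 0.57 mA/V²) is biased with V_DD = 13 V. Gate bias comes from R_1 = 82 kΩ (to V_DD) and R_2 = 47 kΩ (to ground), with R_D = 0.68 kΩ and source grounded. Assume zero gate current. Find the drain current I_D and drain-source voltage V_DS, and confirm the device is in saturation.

V_G = V_DD·R_2/(R_1+R_2) = 13×47/129 = 4.74 V. With the source grounded, V_GS = V_G = 4.74 V.
Assume saturation: I_D = (k_n/2)(V_GS − V_t)² = (0.57/2)×(4.74 − 1.1)² = 0.285×3.64² = 3.77 mA.
V_DS = V_DD − I_D·R_D = 13 − 3.77×0.68 = 10.4 V.
Saturation requires V_DS ≥ V_GS − V_t = 3.64 V; 10.4 ≥ 3.64 ✓.

I_D ≈ 3.8 mA, V_DS ≈ 10 V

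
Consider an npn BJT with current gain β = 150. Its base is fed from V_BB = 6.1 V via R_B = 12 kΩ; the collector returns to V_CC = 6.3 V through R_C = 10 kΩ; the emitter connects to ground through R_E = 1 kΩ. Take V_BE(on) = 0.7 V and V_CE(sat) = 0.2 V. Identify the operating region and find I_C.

saturation; I_C ≈ 0.52 mA

Assume active: I_B = (6.1 − 0.7)/(12 + 151×1) = 0.0331 mA, I_C = β·I_B = 4.97 mA.
Then V_CE = 6.3 − 4.97×10 − 5×1 = -48.4 V < 0.2 V — the active assumption fails.
Re-solve with V_CE = 0.2 V. KCL at the emitter: V_E/R_E = (V_BB−0.7−V_E)/R_B + (V_CC−0.2−V_E)/R_C, giving V_E = 0.896 V.
I_C = (V_CC − 0.2 − V_E)/R_C = (6.1 − 0.896)/10 = 0.52 mA.
Check: I_B = (5.4 − 0.896)/12 = 0.375 mA, and β·I_B = 56.3 mA > I_C, confirming saturation.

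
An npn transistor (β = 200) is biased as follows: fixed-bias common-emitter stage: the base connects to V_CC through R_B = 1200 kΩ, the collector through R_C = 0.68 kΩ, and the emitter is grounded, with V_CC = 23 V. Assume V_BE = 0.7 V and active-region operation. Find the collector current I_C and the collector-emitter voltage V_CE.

Base loop: V_CC = I_B·R_B + V_BE, so I_B = (23 − 0.7)/1200 kΩ = 0.0186 mA.
In the active region I_C = β·I_B = 200 × 0.0186 = 3.72 mA.
Collector loop: V_CE = V_CC − I_C·R_C = 23 − 3.72×0.68 = 20.5 V.
Since V_CE = 20.5 V > V_CE(sat) ≈ 0.2 V, the transistor is in the active region as assumed.

I_C ≈ 3.7 mA, V_CE ≈ 20 V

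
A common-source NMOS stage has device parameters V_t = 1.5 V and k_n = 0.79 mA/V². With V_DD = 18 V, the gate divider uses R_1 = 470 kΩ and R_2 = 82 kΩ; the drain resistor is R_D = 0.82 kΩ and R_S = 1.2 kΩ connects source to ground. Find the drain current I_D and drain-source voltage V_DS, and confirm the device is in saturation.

I_D ≈ 0.28 mA, V_DS ≈ 17 V

V_G = V_DD·R_2/(R_1+R_2) = 18×82/552 = 2.67 V.
Assume saturation: I_D = (k_n/2)(V_GS − V_t)² with V_GS = V_G − I_D·R_S = 2.67 − 1.2·I_D.
Substituting gives 0.569·I_D² − 2.11·I_D + 0.544 = 0, with roots I_D = 0.279 or 3.44 mA.
The root I_D = 3.44 mA gives V_GS = -1.45 V ≤ V_t, so take I_D = 0.279 mA.
Then V_GS = 2.34 V and V_DS = V_DD − I_D(R_D+R_S) = 18 − 0.279×2.02 = 17.4 V.
Saturation requires V_DS ≥ V_GS − V_t = 0.84 V; 17.4 ≥ 0.84 ✓.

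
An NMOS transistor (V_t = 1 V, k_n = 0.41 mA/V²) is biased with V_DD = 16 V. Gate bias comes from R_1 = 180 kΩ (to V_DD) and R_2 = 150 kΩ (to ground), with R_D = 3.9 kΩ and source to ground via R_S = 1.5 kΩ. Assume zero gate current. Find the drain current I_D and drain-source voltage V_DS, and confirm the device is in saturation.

I_D ≈ 2.1 mA, V_DS ≈ 4.8 V

V_G = V_DD·R_2/(R_1+R_2) = 16×150/330 = 7.27 V.
Assume saturation: I_D = (k_n/2)(V_GS − V_t)² with V_GS = V_G − I_D·R_S = 7.27 − 1.5·I_D.
Substituting gives 0.461·I_D² − 4.86·I_D + 8.07 = 0, with roots I_D = 2.07 or 8.47 mA.
The root I_D = 8.47 mA gives V_GS = -5.43 V ≤ V_t, so take I_D = 2.07 mA.
Then V_GS = 4.17 V and V_DS = V_DD − I_D(R_D+R_S) = 16 − 2.07×5.4 = 4.85 V.
Saturation requires V_DS ≥ V_GS − V_t = 3.17 V; 4.85 ≥ 3.17 ✓.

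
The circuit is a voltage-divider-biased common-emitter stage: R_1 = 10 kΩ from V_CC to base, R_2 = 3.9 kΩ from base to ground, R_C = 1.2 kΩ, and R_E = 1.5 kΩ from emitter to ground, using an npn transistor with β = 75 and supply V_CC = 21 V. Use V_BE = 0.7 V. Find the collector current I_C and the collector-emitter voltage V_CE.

I_C ≈ 3.3 mA, V_CE ≈ 12 V

Thevenize the base divider: V_Th = V_CC·R_2/(R_1+R_2) = 21×3.9/13.9 = 5.89 V, R_Th = R_1‖R_2 = 2.81 kΩ.
Base-emitter loop: V_Th = I_B·R_Th + V_BE + (β+1)I_B·R_E, so I_B = (5.89 − 0.7) / (2.81 + 76×1.5) = 0.0445 mA.
I_C = β·I_B = 75×0.0445 = 3.33 mA, and I_E = (β+1)I_B = 3.38 mA.
V_CE = V_CC − I_C·R_C − I_E·R_E = 21 − 3.33×1.2 − 3.38×1.5 = 11.9 V.
V_CE = 11.9 V > 0.2 V confirms active-region operation.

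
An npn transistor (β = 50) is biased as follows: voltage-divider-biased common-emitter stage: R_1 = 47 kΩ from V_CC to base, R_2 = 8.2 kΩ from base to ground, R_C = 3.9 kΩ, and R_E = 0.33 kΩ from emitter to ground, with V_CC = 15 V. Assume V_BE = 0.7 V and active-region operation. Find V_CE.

Thevenize the base divider: V_Th = V_CC·R_2/(R_1+R_2) = 15×8.2/55.2 = 2.23 V, R_Th = R_1‖R_2 = 6.98 kΩ.
Base-emitter loop: V_Th = I_B·R_Th + V_BE + (β+1)I_B·R_E, so I_B = (2.23 − 0.7) / (6.98 + 51×0.33) = 0.0642 mA.
I_C = β·I_B = 50×0.0642 = 3.21 mA, and I_E = (β+1)I_B = 3.27 mA.
V_CE = V_CC − I_C·R_C − I_E·R_E = 15 − 3.21×3.9 − 3.27×0.33 = 1.4 V.
V_CE = 1.4 V > 0.2 V confirms active-region operation.

V_CE ≈ 1.4 V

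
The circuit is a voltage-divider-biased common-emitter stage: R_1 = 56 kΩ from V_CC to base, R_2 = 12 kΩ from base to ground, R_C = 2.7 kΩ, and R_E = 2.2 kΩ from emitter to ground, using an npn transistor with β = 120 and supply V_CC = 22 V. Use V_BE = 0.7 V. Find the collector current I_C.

I_C ≈ 1.4 mA

Thevenize the base divider: V_Th = V_CC·R_2/(R_1+R_2) = 22×12/68 = 3.88 V, R_Th = R_1‖R_2 = 9.88 kΩ.
Base-emitter loop: V_Th = I_B·R_Th + V_BE + (β+1)I_B·R_E, so I_B = (3.88 − 0.7) / (9.88 + 121×2.2) = 0.0115 mA.
I_C = β·I_B = 120×0.0115 = 1.38 mA, and I_E = (β+1)I_B = 1.39 mA.
V_CE = V_CC − I_C·R_C − I_E·R_E = 22 − 1.38×2.7 − 1.39×2.2 = 15.2 V.
V_CE = 15.2 V > 0.2 V confirms active-region operation.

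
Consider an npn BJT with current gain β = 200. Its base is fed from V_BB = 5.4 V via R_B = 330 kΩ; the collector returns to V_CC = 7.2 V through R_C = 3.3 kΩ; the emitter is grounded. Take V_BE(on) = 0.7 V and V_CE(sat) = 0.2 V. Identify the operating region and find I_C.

Assume active: I_B = (5.4 − 0.7)/330 = 0.0142 mA, giving I_C = β·I_B = 2.85 mA.
But then V_CE = 7.2 − 2.85×3.3 = -2.2 V < V_CE(sat) = 0.2 V — impossible in the active region.
So the transistor is saturated. With V_CE = 0.2 V, I_C = (V_CC − 0.2)/R_C = 7/3.3 = 2.12 mA.
Check: β·I_B = 2.85 mA > I_C = 2.12 mA, confirming saturation.

saturation; I_C ≈ 2.1 mA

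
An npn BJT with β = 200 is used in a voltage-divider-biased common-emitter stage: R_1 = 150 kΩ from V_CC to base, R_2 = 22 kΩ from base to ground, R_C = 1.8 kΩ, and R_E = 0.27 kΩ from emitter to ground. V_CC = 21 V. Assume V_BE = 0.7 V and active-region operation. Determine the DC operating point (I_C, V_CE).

Thevenize the base divider: V_Th = V_CC·R_2/(R_1+R_2) = 21×22/172 = 2.69 V, R_Th = R_1‖R_2 = 19.2 kΩ.
Base-emitter loop: V_Th = I_B·R_Th + V_BE + (β+1)I_B·R_E, so I_B = (2.69 − 0.7) / (19.2 + 201×0.27) = 0.027 mA.
I_C = β·I_B = 200×0.027 = 5.41 mA, and I_E = (β+1)I_B = 5.43 mA.
V_CE = V_CC − I_C·R_C − I_E·R_E = 21 − 5.41×1.8 − 5.43×0.27 = 9.8 V.
V_CE = 9.8 V > 0.2 V confirms active-region operation.

I_C ≈ 5.4 mA, V_CE ≈ 9.8 V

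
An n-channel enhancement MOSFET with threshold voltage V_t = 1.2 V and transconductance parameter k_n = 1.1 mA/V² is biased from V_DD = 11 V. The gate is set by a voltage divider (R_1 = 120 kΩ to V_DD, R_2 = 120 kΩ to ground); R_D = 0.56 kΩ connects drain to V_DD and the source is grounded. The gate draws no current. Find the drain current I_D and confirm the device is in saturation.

V_G = V_DD·R_2/(R_1+R_2) = 11×120/240 = 5.5 V. With the source grounded, V_GS = V_G = 5.5 V.
Assume saturation: I_D = (k_n/2)(V_GS − V_t)² = (1.1/2)×(5.5 − 1.2)² = 0.55×4.3² = 10.2 mA.
V_DS = V_DD − I_D·R_D = 11 − 10.2×0.56 = 5.31 V.
Saturation requires V_DS ≥ V_GS − V_t = 4.3 V; 5.31 ≥ 4.3 ✓.

I_D ≈ 10 mA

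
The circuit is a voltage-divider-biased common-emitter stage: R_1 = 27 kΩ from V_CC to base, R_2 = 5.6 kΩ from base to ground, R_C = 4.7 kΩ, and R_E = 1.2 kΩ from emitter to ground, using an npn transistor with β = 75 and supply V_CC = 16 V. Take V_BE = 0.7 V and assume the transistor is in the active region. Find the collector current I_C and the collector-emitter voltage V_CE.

I_C ≈ 1.6 mA, V_CE ≈ 6.5 V

Thevenize the base divider: V_Th = V_CC·R_2/(R_1+R_2) = 16×5.6/32.6 = 2.75 V, R_Th = R_1‖R_2 = 4.64 kΩ.
Base-emitter loop: V_Th = I_B·R_Th + V_BE + (β+1)I_B·R_E, so I_B = (2.75 − 0.7) / (4.64 + 76×1.2) = 0.0214 mA.
I_C = β·I_B = 75×0.0214 = 1.6 mA, and I_E = (β+1)I_B = 1.62 mA.
V_CE = V_CC − I_C·R_C − I_E·R_E = 16 − 1.6×4.7 − 1.62×1.2 = 6.52 V.
V_CE = 6.52 V > 0.2 V confirms active-region operation.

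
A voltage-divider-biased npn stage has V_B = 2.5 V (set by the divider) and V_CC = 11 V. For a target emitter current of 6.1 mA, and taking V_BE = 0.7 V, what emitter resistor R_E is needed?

R_E ≈ 0.3 kΩ

V_E = V_B − V_BE = 2.5 − 0.7 = 1.8 V.
R_E = V_E / I_E = 1.8 / 6.1 = 0.295 kΩ.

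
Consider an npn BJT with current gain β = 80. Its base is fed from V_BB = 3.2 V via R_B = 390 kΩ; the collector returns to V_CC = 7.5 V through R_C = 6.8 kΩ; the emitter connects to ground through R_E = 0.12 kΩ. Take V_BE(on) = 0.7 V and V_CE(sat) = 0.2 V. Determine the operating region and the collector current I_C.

active; I_C ≈ 0.5 mA

Assume active. Base-emitter loop: I_B = (V_BB − V_BE)/(R_B + (β+1)R_E) = (3.2 − 0.7)/(390 + 81×0.12) = 0.00625 mA.
I_C = β·I_B = 80×0.00625 = 0.5 mA.
V_CE = V_CC − I_C·R_C − I_E·R_E = 7.5 − 0.5×6.8 − 0.507×0.12 = 4.04 V > V_CE(sat), so the active-region assumption holds.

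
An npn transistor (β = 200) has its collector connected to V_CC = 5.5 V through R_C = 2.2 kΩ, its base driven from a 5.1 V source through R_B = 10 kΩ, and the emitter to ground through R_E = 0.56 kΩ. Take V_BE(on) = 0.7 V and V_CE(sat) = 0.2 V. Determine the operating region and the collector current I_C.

Assume active: I_B = (5.1 − 0.7)/(10 + 201×0.56) = 0.0359 mA, I_C = β·I_B = 7.18 mA.
Then V_CE = 5.5 − 7.18×2.2 − 7.22×0.56 = -14.3 V < 0.2 V — the active assumption fails.
Re-solve with V_CE = 0.2 V. KCL at the emitter: V_E/R_E = (V_BB−0.7−V_E)/R_B + (V_CC−0.2−V_E)/R_C, giving V_E = 1.22 V.
I_C = (V_CC − 0.2 − V_E)/R_C = (5.3 − 1.22)/2.2 = 1.86 mA.
Check: I_B = (4.4 − 1.22)/10 = 0.318 mA, and β·I_B = 63.7 mA > I_C, confirming saturation.

saturation; I_C ≈ 1.9 mA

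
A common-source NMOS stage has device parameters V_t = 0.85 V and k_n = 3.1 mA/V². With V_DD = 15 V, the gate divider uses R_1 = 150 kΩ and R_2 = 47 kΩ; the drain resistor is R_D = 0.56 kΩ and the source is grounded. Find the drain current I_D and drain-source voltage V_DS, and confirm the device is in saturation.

I_D ≈ 12 mA, V_DS ≈ 8.5 V

V_G = V_DD·R_2/(R_1+R_2) = 15×47/197 = 3.58 V. With the source grounded, V_GS = V_G = 3.58 V.
Assume saturation: I_D = (k_n/2)(V_GS − V_t)² = (3.1/2)×(3.58 − 0.85)² = 1.55×2.73² = 11.5 mA.
V_DS = V_DD − I_D·R_D = 15 − 11.5×0.56 = 8.54 V.
Saturation requires V_DS ≥ V_GS − V_t = 2.73 V; 8.54 ≥ 2.73 ✓.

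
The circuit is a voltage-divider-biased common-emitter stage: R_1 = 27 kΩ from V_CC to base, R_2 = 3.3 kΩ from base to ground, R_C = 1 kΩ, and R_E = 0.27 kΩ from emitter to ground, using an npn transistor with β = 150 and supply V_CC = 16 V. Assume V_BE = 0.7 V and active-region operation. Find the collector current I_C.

Thevenize the base divider: V_Th = V_CC·R_2/(R_1+R_2) = 16×3.3/30.3 = 1.74 V, R_Th = R_1‖R_2 = 2.94 kΩ.
Base-emitter loop: V_Th = I_B·R_Th + V_BE + (β+1)I_B·R_E, so I_B = (1.74 − 0.7) / (2.94 + 151×0.27) = 0.0239 mA.
I_C = β·I_B = 150×0.0239 = 3.58 mA, and I_E = (β+1)I_B = 3.6 mA.
V_CE = V_CC − I_C·R_C − I_E·R_E = 16 − 3.58×1 − 3.6×0.27 = 11.4 V.
V_CE = 11.4 V > 0.2 V confirms active-region operation.

I_C ≈ 3.6 mA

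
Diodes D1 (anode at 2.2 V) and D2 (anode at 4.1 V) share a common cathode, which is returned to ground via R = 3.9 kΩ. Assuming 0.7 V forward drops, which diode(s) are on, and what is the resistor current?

Assume both conduct. Then node N would need to be at both 2.2−0.7 = 1.5 V and 4.1−0.7 = 3.4 V, which is impossible.
Assume only D2 conducts: V_N = 4.1 − 0.7 = 3.4 V, so I_R = 3.4/3.9 = 0.872 mA.
Check D1: its anode-to-cathode voltage is 2.2 − 3.4 = -1.2 V < 0.7 V, so it is off. The assumption is consistent.

Only D2 conducts; I_R ≈ 0.87 mA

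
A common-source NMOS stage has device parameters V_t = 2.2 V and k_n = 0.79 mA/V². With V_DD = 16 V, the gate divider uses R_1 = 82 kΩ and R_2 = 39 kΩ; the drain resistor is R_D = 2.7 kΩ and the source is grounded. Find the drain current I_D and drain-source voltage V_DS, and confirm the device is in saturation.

V_G = V_DD·R_2/(R_1+R_2) = 16×39/121 = 5.16 V. With the source grounded, V_GS = V_G = 5.16 V.
Assume saturation: I_D = (k_n/2)(V_GS − V_t)² = (0.79/2)×(5.16 − 2.2)² = 0.395×2.96² = 3.45 mA.
V_DS = V_DD − I_D·R_D = 16 − 3.45×2.7 = 6.67 V.
Saturation requires V_DS ≥ V_GS − V_t = 2.96 V; 6.67 ≥ 2.96 ✓.

I_D ≈ 3.5 mA, V_DS ≈ 6.7 V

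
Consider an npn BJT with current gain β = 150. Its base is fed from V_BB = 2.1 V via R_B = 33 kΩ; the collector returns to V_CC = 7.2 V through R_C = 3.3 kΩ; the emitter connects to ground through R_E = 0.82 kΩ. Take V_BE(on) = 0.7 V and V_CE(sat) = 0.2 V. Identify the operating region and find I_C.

Assume active. Base-emitter loop: I_B = (V_BB − V_BE)/(R_B + (β+1)R_E) = (2.1 − 0.7)/(33 + 151×0.82) = 0.00893 mA.
I_C = β·I_B = 150×0.00893 = 1.34 mA.
V_CE = V_CC − I_C·R_C − I_E·R_E = 7.2 − 1.34×3.3 − 1.35×0.82 = 1.68 V > V_CE(sat), so the active-region assumption holds.

active; I_C ≈ 1.3 mA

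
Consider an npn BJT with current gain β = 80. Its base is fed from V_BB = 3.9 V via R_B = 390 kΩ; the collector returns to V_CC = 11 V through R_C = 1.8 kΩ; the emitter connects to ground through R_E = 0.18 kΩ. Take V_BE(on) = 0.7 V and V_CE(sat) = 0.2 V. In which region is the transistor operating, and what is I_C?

active; I_C ≈ 0.63 mA

Assume active. Base-emitter loop: I_B = (V_BB − V_BE)/(R_B + (β+1)R_E) = (3.9 − 0.7)/(390 + 81×0.18) = 0.00791 mA.
I_C = β·I_B = 80×0.00791 = 0.633 mA.
V_CE = V_CC − I_C·R_C − I_E·R_E = 11 − 0.633×1.8 − 0.641×0.18 = 9.75 V > V_CE(sat), so the active-region assumption holds.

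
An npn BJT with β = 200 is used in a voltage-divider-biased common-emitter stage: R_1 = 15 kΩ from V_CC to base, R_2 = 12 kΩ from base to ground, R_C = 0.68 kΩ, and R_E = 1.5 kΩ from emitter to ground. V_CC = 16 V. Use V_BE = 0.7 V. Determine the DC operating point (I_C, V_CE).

Thevenize the base divider: V_Th = V_CC·R_2/(R_1+R_2) = 16×12/27 = 7.11 V, R_Th = R_1‖R_2 = 6.67 kΩ.
Base-emitter loop: V_Th = I_B·R_Th + V_BE + (β+1)I_B·R_E, so I_B = (7.11 − 0.7) / (6.67 + 201×1.5) = 0.0208 mA.
I_C = β·I_B = 200×0.0208 = 4.16 mA, and I_E = (β+1)I_B = 4.18 mA.
V_CE = V_CC − I_C·R_C − I_E·R_E = 16 − 4.16×0.68 − 4.18×1.5 = 6.9 V.
V_CE = 6.9 V > 0.2 V confirms active-region operation.

I_C ≈ 4.2 mA, V_CE ≈ 6.9 V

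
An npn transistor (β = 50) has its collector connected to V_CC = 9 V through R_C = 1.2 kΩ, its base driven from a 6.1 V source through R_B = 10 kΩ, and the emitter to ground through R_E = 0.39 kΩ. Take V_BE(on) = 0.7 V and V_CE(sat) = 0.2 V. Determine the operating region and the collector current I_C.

saturation; I_C ≈ 5.5 mA

Assume active: I_B = (6.1 − 0.7)/(10 + 51×0.39) = 0.181 mA, I_C = β·I_B = 9.03 mA.
Then V_CE = 9 − 9.03×1.2 − 9.21×0.39 = -5.43 V < 0.2 V — the active assumption fails.
Re-solve with V_CE = 0.2 V. KCL at the emitter: V_E/R_E = (V_BB−0.7−V_E)/R_B + (V_CC−0.2−V_E)/R_C, giving V_E = 2.25 V.
I_C = (V_CC − 0.2 − V_E)/R_C = (8.8 − 2.25)/1.2 = 5.46 mA.
Check: I_B = (5.4 − 2.25)/10 = 0.315 mA, and β·I_B = 15.7 mA > I_C, confirming saturation.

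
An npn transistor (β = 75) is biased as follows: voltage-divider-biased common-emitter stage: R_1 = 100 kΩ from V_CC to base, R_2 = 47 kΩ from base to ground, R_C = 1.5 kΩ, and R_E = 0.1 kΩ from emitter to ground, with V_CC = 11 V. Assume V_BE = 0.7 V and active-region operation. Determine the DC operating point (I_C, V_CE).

Thevenize the base divider: V_Th = V_CC·R_2/(R_1+R_2) = 11×47/147 = 3.52 V, R_Th = R_1‖R_2 = 32 kΩ.
Base-emitter loop: V_Th = I_B·R_Th + V_BE + (β+1)I_B·R_E, so I_B = (3.52 − 0.7) / (32 + 76×0.1) = 0.0712 mA.
I_C = β·I_B = 75×0.0712 = 5.34 mA, and I_E = (β+1)I_B = 5.41 mA.
V_CE = V_CC − I_C·R_C − I_E·R_E = 11 − 5.34×1.5 − 5.41×0.1 = 2.45 V.
V_CE = 2.45 V > 0.2 V confirms active-region operation.

I_C ≈ 5.3 mA, V_CE ≈ 2.5 V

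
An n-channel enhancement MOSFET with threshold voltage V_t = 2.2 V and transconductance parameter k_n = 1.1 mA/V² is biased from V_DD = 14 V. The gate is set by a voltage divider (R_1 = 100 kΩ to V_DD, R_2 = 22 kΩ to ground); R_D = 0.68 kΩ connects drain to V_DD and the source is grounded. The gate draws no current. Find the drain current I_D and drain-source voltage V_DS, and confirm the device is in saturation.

V_G = V_DD·R_2/(R_1+R_2) = 14×22/122 = 2.52 V. With the source grounded, V_GS = V_G = 2.52 V.
Assume saturation: I_D = (k_n/2)(V_GS − V_t)² = (1.1/2)×(2.52 − 2.2)² = 0.55×0.325² = 0.0579 mA.
V_DS = V_DD − I_D·R_D = 14 − 0.0579×0.68 = 14 V.
Saturation requires V_DS ≥ V_GS − V_t = 0.325 V; 14 ≥ 0.325 ✓.

I_D ≈ 0.058 mA, V_DS ≈ 14 V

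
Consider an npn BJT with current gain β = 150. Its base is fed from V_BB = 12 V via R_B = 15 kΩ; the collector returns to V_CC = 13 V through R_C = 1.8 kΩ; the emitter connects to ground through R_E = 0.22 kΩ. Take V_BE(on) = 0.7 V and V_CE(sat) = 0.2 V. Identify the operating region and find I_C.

saturation; I_C ≈ 6.3 mA

Assume active: I_B = (12 − 0.7)/(15 + 151×0.22) = 0.234 mA, I_C = β·I_B = 35.2 mA.
Then V_CE = 13 − 35.2×1.8 − 35.4×0.22 = -58.1 V < 0.2 V — the active assumption fails.
Re-solve with V_CE = 0.2 V. KCL at the emitter: V_E/R_E = (V_BB−0.7−V_E)/R_B + (V_CC−0.2−V_E)/R_C, giving V_E = 1.52 V.
I_C = (V_CC − 0.2 − V_E)/R_C = (12.8 − 1.52)/1.8 = 6.27 mA.
Check: I_B = (11.3 − 1.52)/15 = 0.652 mA, and β·I_B = 97.8 mA > I_C, confirming saturation.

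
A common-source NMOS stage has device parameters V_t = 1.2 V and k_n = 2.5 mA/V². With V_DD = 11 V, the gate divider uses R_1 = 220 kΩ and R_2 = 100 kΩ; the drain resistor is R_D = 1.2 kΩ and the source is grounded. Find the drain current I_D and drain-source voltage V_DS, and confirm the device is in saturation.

V_G = V_DD·R_2/(R_1+R_2) = 11×100/320 = 3.44 V. With the source grounded, V_GS = V_G = 3.44 V.
Assume saturation: I_D = (k_n/2)(V_GS − V_t)² = (2.5/2)×(3.44 − 1.2)² = 1.25×2.24² = 6.26 mA.
V_DS = V_DD − I_D·R_D = 11 − 6.26×1.2 = 3.49 V.
Saturation requires V_DS ≥ V_GS − V_t = 2.24 V; 3.49 ≥ 2.24 ✓.

I_D ≈ 6.3 mA, V_DS ≈ 3.5 V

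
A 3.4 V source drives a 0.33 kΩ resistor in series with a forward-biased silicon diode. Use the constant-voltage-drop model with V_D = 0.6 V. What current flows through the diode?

I ≈ 8.5 mA

KVL around the loop: 3.4 = V_D + I·R = 0.6 + I × 0.33 kΩ.
So I = (3.4 − 0.6) / 0.33 kΩ = 2.8 / 0.33 = 8.48 mA.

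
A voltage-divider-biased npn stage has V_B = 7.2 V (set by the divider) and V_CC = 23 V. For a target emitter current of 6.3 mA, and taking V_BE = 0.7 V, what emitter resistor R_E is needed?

R_E ≈ 1 kΩ

V_E = V_B − V_BE = 7.2 − 0.7 = 6.5 V.
R_E = V_E / I_E = 6.5 / 6.3 = 1.03 kΩ.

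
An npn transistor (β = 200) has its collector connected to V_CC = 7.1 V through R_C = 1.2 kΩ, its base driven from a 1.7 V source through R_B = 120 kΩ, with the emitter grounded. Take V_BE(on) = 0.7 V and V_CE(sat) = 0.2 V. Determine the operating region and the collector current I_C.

active; I_C ≈ 1.7 mA

Assume active. Base-emitter loop: I_B = (V_BB − V_BE)/R_B = (1.7 − 0.7)/120 = 0.00833 mA.
I_C = β·I_B = 200×0.00833 = 1.67 mA.
V_CE = V_CC − I_C·R_C = 7.1 − 1.67×1.2 = 5.1 V > V_CE(sat), so the active-region assumption holds.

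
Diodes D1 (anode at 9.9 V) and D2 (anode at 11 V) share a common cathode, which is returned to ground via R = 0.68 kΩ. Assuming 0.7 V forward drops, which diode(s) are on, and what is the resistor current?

Assume both conduct. Then node N would need to be at both 9.9−0.7 = 9.2 V and 11−0.7 = 10.3 V, which is impossible.
Assume only D2 conducts: V_N = 11 − 0.7 = 10.3 V, so I_R = 10.3/0.68 = 15.1 mA.
Check D1: its anode-to-cathode voltage is 9.9 − 10.3 = -0.4 V < 0.7 V, so it is off. The assumption is consistent.

Only D2 conducts; I_R ≈ 15 mA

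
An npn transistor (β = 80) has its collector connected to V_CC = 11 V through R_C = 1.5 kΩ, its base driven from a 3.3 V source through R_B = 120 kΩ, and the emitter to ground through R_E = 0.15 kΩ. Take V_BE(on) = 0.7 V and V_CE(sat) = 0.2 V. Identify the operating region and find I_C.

active; I_C ≈ 1.6 mA

Assume active. Base-emitter loop: I_B = (V_BB − V_BE)/(R_B + (β+1)R_E) = (3.3 − 0.7)/(120 + 81×0.15) = 0.0197 mA.
I_C = β·I_B = 80×0.0197 = 1.57 mA.
V_CE = V_CC − I_C·R_C − I_E·R_E = 11 − 1.57×1.5 − 1.59×0.15 = 8.4 V > V_CE(sat), so the active-region assumption holds.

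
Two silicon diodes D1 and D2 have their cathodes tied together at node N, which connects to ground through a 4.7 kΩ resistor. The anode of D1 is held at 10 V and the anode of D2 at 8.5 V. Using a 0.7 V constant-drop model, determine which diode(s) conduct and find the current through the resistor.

Only D1 conducts; I_R ≈ 2 mA

Assume both conduct. Then node N would need to be at both 10−0.7 = 9.3 V and 8.5−0.7 = 7.8 V, which is impossible.
Assume only D1 conducts: V_N = 10 − 0.7 = 9.3 V, so I_R = 9.3/4.7 = 1.98 mA.
Check D2: its anode-to-cathode voltage is 8.5 − 9.3 = -0.8 V < 0.7 V, so it is off. The assumption is consistent.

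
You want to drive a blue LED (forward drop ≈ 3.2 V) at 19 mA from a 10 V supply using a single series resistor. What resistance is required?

R ≈ 0.36 kΩ

The resistor drops V_S − V_D = 10 − 3.2 = 6.8 V at 19 mA.
R = 6.8 V / 19 mA = 0.358 kΩ.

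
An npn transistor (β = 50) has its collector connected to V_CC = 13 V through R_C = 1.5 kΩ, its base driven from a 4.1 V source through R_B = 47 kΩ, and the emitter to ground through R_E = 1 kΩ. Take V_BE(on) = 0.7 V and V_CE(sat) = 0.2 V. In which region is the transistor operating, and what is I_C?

active; I_C ≈ 1.7 mA

Assume active. Base-emitter loop: I_B = (V_BB − V_BE)/(R_B + (β+1)R_E) = (4.1 − 0.7)/(47 + 51×1) = 0.0347 mA.
I_C = β·I_B = 50×0.0347 = 1.73 mA.
V_CE = V_CC − I_C·R_C − I_E·R_E = 13 − 1.73×1.5 − 1.77×1 = 8.63 V > V_CE(sat), so the active-region assumption holds.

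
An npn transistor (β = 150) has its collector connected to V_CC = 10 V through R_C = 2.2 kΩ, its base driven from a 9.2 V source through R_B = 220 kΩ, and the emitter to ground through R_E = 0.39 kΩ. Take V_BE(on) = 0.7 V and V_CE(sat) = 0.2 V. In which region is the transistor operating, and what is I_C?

Assume active: I_B = (9.2 − 0.7)/(220 + 151×0.39) = 0.0305 mA, I_C = β·I_B = 4.57 mA.
Then V_CE = 10 − 4.57×2.2 − 4.6×0.39 = -1.85 V < 0.2 V — the active assumption fails.
Re-solve with V_CE = 0.2 V. KCL at the emitter: V_E/R_E = (V_BB−0.7−V_E)/R_B + (V_CC−0.2−V_E)/R_C, giving V_E = 1.49 V.
I_C = (V_CC − 0.2 − V_E)/R_C = (9.8 − 1.49)/2.2 = 3.78 mA.
Check: I_B = (8.5 − 1.49)/220 = 0.0319 mA, and β·I_B = 4.78 mA > I_C, confirming saturation.

saturation; I_C ≈ 3.8 mA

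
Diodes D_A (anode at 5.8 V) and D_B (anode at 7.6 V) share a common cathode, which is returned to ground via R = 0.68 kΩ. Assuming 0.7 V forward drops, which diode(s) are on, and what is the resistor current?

Only D_B conducts; I_R ≈ 10 mA

Assume both conduct. Then node N would need to be at both 5.8−0.7 = 5.1 V and 7.6−0.7 = 6.9 V, which is impossible.
Assume only D_B conducts: V_N = 7.6 − 0.7 = 6.9 V, so I_R = 6.9/0.68 = 10.1 mA.
Check D_A: its anode-to-cathode voltage is 5.8 − 6.9 = -1.1 V < 0.7 V, so it is off. The assumption is consistent.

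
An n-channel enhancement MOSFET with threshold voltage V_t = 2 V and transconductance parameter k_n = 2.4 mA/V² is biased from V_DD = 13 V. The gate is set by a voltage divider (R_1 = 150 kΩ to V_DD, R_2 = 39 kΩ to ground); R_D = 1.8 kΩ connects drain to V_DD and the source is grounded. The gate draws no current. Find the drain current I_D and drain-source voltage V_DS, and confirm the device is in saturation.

V_G = V_DD·R_2/(R_1+R_2) = 13×39/189 = 2.68 V. With the source grounded, V_GS = V_G = 2.68 V.
Assume saturation: I_D = (k_n/2)(V_GS − V_t)² = (2.4/2)×(2.68 − 2)² = 1.2×0.683² = 0.559 mA.
V_DS = V_DD − I_D·R_D = 13 − 0.559×1.8 = 12 V.
Saturation requires V_DS ≥ V_GS − V_t = 0.683 V; 12 ≥ 0.683 ✓.

I_D ≈ 0.56 mA, V_DS ≈ 12 V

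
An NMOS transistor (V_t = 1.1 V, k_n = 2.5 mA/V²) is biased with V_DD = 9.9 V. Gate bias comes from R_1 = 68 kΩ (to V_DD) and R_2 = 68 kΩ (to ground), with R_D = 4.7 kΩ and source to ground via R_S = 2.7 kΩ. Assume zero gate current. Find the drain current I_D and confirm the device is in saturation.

V_G = V_DD·R_2/(R_1+R_2) = 9.9×68/136 = 4.95 V.
Assume saturation: I_D = (k_n/2)(V_GS − V_t)² with V_GS = V_G − I_D·R_S = 4.95 − 2.7·I_D.
Substituting gives 9.11·I_D² − 27·I_D + 18.5 = 0, with roots I_D = 1.08 or 1.88 mA.
The root I_D = 1.88 mA gives V_GS = -0.126 V ≤ V_t, so take I_D = 1.08 mA.
Then V_GS = 2.03 V and V_DS = V_DD − I_D(R_D+R_S) = 9.9 − 1.08×7.4 = 1.9 V.
Saturation requires V_DS ≥ V_GS − V_t = 0.93 V; 1.9 ≥ 0.93 ✓.

I_D ≈ 1.1 mA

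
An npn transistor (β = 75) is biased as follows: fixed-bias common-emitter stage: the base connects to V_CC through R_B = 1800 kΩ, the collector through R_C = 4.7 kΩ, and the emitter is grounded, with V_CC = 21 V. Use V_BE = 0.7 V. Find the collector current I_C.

Base loop: V_CC = I_B·R_B + V_BE, so I_B = (21 − 0.7)/1800 kΩ = 0.0113 mA.
In the active region I_C = β·I_B = 75 × 0.0113 = 0.846 mA.
Collector loop: V_CE = V_CC − I_C·R_C = 21 − 0.846×4.7 = 17 V.
Since V_CE = 17 V > V_CE(sat) ≈ 0.2 V, the transistor is in the active region as assumed.

I_C ≈ 0.85 mA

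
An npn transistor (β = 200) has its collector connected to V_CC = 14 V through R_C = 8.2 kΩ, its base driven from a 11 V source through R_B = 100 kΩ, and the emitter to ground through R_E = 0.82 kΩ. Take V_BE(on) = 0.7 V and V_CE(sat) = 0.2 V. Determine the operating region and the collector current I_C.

saturation; I_C ≈ 1.5 mA

Assume active: I_B = (11 − 0.7)/(100 + 201×0.82) = 0.0389 mA, I_C = β·I_B = 7.78 mA.
Then V_CE = 14 − 7.78×8.2 − 7.82×0.82 = -56.2 V < 0.2 V — the active assumption fails.
Re-solve with V_CE = 0.2 V. KCL at the emitter: V_E/R_E = (V_BB−0.7−V_E)/R_B + (V_CC−0.2−V_E)/R_C, giving V_E = 1.32 V.
I_C = (V_CC − 0.2 − V_E)/R_C = (13.8 − 1.32)/8.2 = 1.52 mA.
Check: I_B = (10.3 − 1.32)/100 = 0.0898 mA, and β·I_B = 18 mA > I_C, confirming saturation.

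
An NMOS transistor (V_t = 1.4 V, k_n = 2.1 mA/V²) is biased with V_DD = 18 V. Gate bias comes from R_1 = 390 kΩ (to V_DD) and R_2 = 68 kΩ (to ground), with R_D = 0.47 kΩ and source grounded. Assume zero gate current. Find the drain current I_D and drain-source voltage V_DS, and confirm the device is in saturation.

V_G = V_DD·R_2/(R_1+R_2) = 18×68/458 = 2.67 V. With the source grounded, V_GS = V_G = 2.67 V.
Assume saturation: I_D = (k_n/2)(V_GS − V_t)² = (2.1/2)×(2.67 − 1.4)² = 1.05×1.27² = 1.7 mA.
V_DS = V_DD − I_D·R_D = 18 − 1.7×0.47 = 17.2 V.
Saturation requires V_DS ≥ V_GS − V_t = 1.27 V; 17.2 ≥ 1.27 ✓.

I_D ≈ 1.7 mA, V_DS ≈ 17 V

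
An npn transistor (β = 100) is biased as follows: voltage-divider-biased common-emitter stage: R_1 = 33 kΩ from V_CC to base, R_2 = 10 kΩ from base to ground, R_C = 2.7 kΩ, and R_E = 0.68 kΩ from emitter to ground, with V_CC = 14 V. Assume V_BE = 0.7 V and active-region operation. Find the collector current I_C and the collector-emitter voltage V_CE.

Thevenize the base divider: V_Th = V_CC·R_2/(R_1+R_2) = 14×10/43 = 3.26 V, R_Th = R_1‖R_2 = 7.67 kΩ.
Base-emitter loop: V_Th = I_B·R_Th + V_BE + (β+1)I_B·R_E, so I_B = (3.26 − 0.7) / (7.67 + 101×0.68) = 0.0335 mA.
I_C = β·I_B = 100×0.0335 = 3.35 mA, and I_E = (β+1)I_B = 3.38 mA.
V_CE = V_CC − I_C·R_C − I_E·R_E = 14 − 3.35×2.7 − 3.38×0.68 = 2.66 V.
V_CE = 2.66 V > 0.2 V confirms active-region operation.

I_C ≈ 3.3 mA, V_CE ≈ 2.7 V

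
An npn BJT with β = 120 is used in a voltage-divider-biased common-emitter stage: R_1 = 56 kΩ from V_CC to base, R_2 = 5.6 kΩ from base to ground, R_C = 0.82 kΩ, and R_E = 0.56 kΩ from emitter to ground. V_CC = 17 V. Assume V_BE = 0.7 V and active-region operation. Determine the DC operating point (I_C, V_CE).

I_C ≈ 1.4 mA, V_CE ≈ 15 V

Thevenize the base divider: V_Th = V_CC·R_2/(R_1+R_2) = 17×5.6/61.6 = 1.55 V, R_Th = R_1‖R_2 = 5.09 kΩ.
Base-emitter loop: V_Th = I_B·R_Th + V_BE + (β+1)I_B·R_E, so I_B = (1.55 − 0.7) / (5.09 + 121×0.56) = 0.0116 mA.
I_C = β·I_B = 120×0.0116 = 1.39 mA, and I_E = (β+1)I_B = 1.4 mA.
V_CE = V_CC − I_C·R_C − I_E·R_E = 17 − 1.39×0.82 − 1.4×0.56 = 15.1 V.
V_CE = 15.1 V > 0.2 V confirms active-region operation.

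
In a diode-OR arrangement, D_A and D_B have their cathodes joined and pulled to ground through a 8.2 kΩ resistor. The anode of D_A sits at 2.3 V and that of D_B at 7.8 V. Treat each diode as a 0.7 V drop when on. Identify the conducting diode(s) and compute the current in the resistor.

Only D_B conducts; I_R ≈ 0.87 mA

Assume both conduct. Then node N would need to be at both 2.3−0.7 = 1.6 V and 7.8−0.7 = 7.1 V, which is impossible.
Assume only D_B conducts: V_N = 7.8 − 0.7 = 7.1 V, so I_R = 7.1/8.2 = 0.866 mA.
Check D_A: its anode-to-cathode voltage is 2.3 − 7.1 = -4.8 V < 0.7 V, so it is off. The assumption is consistent.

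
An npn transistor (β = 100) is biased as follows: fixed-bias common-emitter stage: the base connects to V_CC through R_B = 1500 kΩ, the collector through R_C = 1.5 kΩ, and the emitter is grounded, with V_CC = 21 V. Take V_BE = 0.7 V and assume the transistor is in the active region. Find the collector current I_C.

I_C ≈ 1.4 mA

Base loop: V_CC = I_B·R_B + V_BE, so I_B = (21 − 0.7)/1500 kΩ = 0.0135 mA.
In the active region I_C = β·I_B = 100 × 0.0135 = 1.35 mA.
Collector loop: V_CE = V_CC − I_C·R_C = 21 − 1.35×1.5 = 19 V.
Since V_CE = 19 V > V_CE(sat) ≈ 0.2 V, the transistor is in the active region as assumed.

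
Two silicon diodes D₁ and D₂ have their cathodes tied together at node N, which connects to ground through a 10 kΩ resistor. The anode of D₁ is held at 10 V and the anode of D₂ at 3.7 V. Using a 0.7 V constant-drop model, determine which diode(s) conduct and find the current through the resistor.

Assume both conduct. Then node N would need to be at both 10−0.7 = 9.3 V and 3.7−0.7 = 3 V, which is impossible.
Assume only D₁ conducts: V_N = 10 − 0.7 = 9.3 V, so I_R = 9.3/10 = 0.93 mA.
Check D₂: its anode-to-cathode voltage is 3.7 − 9.3 = -5.6 V < 0.7 V, so it is off. The assumption is consistent.

Only D₁ conducts; I_R ≈ 0.93 mA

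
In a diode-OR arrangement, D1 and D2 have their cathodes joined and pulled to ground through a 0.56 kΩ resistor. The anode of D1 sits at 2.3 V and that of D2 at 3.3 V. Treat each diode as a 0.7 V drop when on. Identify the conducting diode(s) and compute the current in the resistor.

Assume both conduct. Then node N would need to be at both 2.3−0.7 = 1.6 V and 3.3−0.7 = 2.6 V, which is impossible.
Assume only D2 conducts: V_N = 3.3 − 0.7 = 2.6 V, so I_R = 2.6/0.56 = 4.64 mA.
Check D1: its anode-to-cathode voltage is 2.3 − 2.6 = -0.3 V < 0.7 V, so it is off. The assumption is consistent.

Only D2 conducts; I_R ≈ 4.6 mA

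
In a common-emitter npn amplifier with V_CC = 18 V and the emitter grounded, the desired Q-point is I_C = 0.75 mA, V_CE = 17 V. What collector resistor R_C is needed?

Collector loop: V_CC = I_C·R_C + V_CE.
R_C = (V_CC − V_CE)/I_C = (18 − 17)/0.75 = 1.33 kΩ.

R_C ≈ 1.3 kΩ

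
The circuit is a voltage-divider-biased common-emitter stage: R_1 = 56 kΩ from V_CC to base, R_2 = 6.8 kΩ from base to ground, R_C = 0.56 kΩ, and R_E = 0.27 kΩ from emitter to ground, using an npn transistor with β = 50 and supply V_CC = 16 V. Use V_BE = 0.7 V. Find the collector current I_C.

Thevenize the base divider: V_Th = V_CC·R_2/(R_1+R_2) = 16×6.8/62.8 = 1.73 V, R_Th = R_1‖R_2 = 6.06 kΩ.
Base-emitter loop: V_Th = I_B·R_Th + V_BE + (β+1)I_B·R_E, so I_B = (1.73 − 0.7) / (6.06 + 51×0.27) = 0.0521 mA.
I_C = β·I_B = 50×0.0521 = 2.6 mA, and I_E = (β+1)I_B = 2.65 mA.
V_CE = V_CC − I_C·R_C − I_E·R_E = 16 − 2.6×0.56 − 2.65×0.27 = 13.8 V.
V_CE = 13.8 V > 0.2 V confirms active-region operation.

I_C ≈ 2.6 mA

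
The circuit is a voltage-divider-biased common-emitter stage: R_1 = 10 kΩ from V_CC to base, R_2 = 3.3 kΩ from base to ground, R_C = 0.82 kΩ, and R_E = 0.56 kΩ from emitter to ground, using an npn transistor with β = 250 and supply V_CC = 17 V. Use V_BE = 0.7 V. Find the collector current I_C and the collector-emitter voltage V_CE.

Thevenize the base divider: V_Th = V_CC·R_2/(R_1+R_2) = 17×3.3/13.3 = 4.22 V, R_Th = R_1‖R_2 = 2.48 kΩ.
Base-emitter loop: V_Th = I_B·R_Th + V_BE + (β+1)I_B·R_E, so I_B = (4.22 − 0.7) / (2.48 + 251×0.56) = 0.0246 mA.
I_C = β·I_B = 250×0.0246 = 6.15 mA, and I_E = (β+1)I_B = 6.17 mA.
V_CE = V_CC − I_C·R_C − I_E·R_E = 17 − 6.15×0.82 − 6.17×0.56 = 8.5 V.
V_CE = 8.5 V > 0.2 V confirms active-region operation.

I_C ≈ 6.1 mA, V_CE ≈ 8.5 V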